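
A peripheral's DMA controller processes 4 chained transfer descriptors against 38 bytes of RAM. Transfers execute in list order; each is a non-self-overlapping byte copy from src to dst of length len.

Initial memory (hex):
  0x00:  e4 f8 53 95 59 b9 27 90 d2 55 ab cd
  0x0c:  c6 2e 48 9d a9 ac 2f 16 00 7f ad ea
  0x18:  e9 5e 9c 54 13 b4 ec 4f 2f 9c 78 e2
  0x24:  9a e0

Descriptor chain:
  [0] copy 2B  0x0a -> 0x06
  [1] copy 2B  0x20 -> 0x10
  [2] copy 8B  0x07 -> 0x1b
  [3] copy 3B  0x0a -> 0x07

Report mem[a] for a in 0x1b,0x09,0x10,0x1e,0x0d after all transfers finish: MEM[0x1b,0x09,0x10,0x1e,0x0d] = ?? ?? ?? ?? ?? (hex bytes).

  after D0: wrote 2B at 0x06 = abcd
  after D1: wrote 2B at 0x10 = 2f9c
  after D2: wrote 8B at 0x1b = cdd255abcdc62e48
  after D3: wrote 3B at 0x07 = abcdc6
query mem[0x1b]=0xcd, mem[0x09]=0xc6, mem[0x10]=0x2f, mem[0x1e]=0xab, mem[0x0d]=0x2e

MEM[0x1b,0x09,0x10,0x1e,0x0d] = cd c6 2f ab 2e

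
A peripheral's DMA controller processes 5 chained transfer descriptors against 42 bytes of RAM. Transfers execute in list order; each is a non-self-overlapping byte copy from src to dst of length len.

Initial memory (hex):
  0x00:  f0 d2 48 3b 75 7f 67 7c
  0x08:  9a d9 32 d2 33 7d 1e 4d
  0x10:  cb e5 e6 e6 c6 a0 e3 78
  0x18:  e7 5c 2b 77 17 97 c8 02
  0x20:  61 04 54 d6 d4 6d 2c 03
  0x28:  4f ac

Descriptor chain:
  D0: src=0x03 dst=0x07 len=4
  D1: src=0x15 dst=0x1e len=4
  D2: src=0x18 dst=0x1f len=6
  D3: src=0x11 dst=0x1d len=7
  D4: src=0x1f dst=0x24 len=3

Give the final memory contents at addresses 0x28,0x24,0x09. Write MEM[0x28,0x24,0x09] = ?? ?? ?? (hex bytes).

MEM[0x28,0x24,0x09] = 4f e6 7f

[0] 0x03->0x07 len=4 : 3b 75 7f 67
[1] 0x15->0x1e len=4 : a0 e3 78 e7
[2] 0x18->0x1f len=6 : e7 5c 2b 77 17 97
[3] 0x11->0x1d len=7 : e5 e6 e6 c6 a0 e3 78
[4] 0x1f->0x24 len=3 : e6 c6 a0
query mem[0x28]=0x4f, mem[0x24]=0xe6, mem[0x09]=0x7f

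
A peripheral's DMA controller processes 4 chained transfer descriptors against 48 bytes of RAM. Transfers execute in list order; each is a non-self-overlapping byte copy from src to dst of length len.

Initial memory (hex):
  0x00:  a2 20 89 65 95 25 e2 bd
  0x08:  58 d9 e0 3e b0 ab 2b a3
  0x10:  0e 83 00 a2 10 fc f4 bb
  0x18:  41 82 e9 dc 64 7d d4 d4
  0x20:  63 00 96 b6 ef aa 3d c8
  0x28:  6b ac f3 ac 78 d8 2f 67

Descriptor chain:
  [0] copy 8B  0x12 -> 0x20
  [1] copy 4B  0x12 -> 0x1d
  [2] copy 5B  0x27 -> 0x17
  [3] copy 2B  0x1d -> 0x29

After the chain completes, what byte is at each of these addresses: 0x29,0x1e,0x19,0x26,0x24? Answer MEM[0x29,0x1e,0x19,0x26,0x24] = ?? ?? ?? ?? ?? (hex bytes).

MEM[0x29,0x1e,0x19,0x26,0x24] = 00 a2 ac 41 f4

  after D0: wrote 8B at 0x20 = 00a210fcf4bb4182
  after D1: wrote 4B at 0x1d = 00a210fc
  after D2: wrote 5B at 0x17 = 826bacf3ac
  after D3: wrote 2B at 0x29 = 00a2
query mem[0x29]=0x00, mem[0x1e]=0xa2, mem[0x19]=0xac, mem[0x26]=0x41, mem[0x24]=0xf4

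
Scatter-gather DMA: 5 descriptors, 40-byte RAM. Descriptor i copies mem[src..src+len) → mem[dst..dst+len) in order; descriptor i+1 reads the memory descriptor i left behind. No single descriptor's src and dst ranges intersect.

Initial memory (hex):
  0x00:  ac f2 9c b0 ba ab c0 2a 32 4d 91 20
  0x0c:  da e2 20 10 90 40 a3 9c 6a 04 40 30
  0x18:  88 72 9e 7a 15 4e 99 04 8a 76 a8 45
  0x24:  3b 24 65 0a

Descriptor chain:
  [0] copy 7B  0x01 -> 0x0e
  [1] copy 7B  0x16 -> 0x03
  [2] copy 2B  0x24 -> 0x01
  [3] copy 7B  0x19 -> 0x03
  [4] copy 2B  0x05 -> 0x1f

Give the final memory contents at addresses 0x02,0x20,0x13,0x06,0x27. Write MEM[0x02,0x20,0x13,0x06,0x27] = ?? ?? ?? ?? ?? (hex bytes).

MEM[0x02,0x20,0x13,0x06,0x27] = 24 15 c0 15 0a

  after D0: wrote 7B at 0x0e = f29cb0baabc02a
  after D1: wrote 7B at 0x03 = 403088729e7a15
  after D2: wrote 2B at 0x01 = 3b24
  after D3: wrote 7B at 0x03 = 729e7a154e9904
  after D4: wrote 2B at 0x1f = 7a15
query mem[0x02]=0x24, mem[0x20]=0x15, mem[0x13]=0xc0, mem[0x06]=0x15, mem[0x27]=0x0a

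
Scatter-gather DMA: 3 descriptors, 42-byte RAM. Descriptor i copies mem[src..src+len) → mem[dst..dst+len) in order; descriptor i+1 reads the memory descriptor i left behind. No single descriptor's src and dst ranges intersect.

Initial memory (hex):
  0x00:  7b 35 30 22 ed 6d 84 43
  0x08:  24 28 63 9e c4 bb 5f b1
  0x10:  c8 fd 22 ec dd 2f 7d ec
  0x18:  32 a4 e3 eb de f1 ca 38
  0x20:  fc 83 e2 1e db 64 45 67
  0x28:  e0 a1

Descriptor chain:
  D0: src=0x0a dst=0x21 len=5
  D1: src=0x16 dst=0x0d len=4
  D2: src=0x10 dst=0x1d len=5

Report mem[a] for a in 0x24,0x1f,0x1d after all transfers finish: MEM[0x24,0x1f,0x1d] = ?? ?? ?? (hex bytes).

D0: mem[0x21..0x25] <- [63 9e c4 bb 5f]
D1: mem[0x0d..0x10] <- [7d ec 32 a4]
D2: mem[0x1d..0x21] <- [a4 fd 22 ec dd]
query mem[0x24]=0xbb, mem[0x1f]=0x22, mem[0x1d]=0xa4

MEM[0x24,0x1f,0x1d] = bb 22 a4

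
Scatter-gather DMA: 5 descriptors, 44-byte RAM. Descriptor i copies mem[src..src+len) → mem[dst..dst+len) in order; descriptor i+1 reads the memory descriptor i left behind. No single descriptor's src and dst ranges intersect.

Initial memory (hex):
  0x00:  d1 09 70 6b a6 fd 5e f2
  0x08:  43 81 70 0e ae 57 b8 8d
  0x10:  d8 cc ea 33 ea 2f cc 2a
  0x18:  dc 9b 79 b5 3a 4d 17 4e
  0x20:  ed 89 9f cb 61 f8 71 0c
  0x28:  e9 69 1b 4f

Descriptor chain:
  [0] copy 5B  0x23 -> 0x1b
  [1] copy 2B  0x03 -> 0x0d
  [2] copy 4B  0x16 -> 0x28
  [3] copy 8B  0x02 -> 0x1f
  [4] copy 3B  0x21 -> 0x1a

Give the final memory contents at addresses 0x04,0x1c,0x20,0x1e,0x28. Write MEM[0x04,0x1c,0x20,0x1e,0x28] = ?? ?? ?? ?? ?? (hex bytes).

[0] 0x23->0x1b len=5 : cb 61 f8 71 0c
[1] 0x03->0x0d len=2 : 6b a6
[2] 0x16->0x28 len=4 : cc 2a dc 9b
[3] 0x02->0x1f len=8 : 70 6b a6 fd 5e f2 43 81
[4] 0x21->0x1a len=3 : a6 fd 5e
query mem[0x04]=0xa6, mem[0x1c]=0x5e, mem[0x20]=0x6b, mem[0x1e]=0x71, mem[0x28]=0xcc

MEM[0x04,0x1c,0x20,0x1e,0x28] = a6 5e 6b 71 cc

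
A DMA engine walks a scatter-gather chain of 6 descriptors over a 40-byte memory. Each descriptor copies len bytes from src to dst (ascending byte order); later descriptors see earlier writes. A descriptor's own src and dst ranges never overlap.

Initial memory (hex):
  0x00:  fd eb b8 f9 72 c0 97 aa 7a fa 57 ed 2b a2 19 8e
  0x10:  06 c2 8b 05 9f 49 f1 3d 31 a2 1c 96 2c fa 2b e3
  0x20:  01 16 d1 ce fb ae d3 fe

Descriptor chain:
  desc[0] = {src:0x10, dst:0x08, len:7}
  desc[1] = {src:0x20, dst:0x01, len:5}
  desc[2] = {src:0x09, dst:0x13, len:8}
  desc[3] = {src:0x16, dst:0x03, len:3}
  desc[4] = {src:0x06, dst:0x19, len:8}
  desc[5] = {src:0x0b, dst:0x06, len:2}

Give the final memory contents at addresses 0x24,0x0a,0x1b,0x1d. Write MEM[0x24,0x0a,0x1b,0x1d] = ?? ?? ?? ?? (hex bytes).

MEM[0x24,0x0a,0x1b,0x1d] = fb 8b 06 8b

[0] 0x10->0x08 len=7 : 06 c2 8b 05 9f 49 f1
[1] 0x20->0x01 len=5 : 01 16 d1 ce fb
[2] 0x09->0x13 len=8 : c2 8b 05 9f 49 f1 8e 06
[3] 0x16->0x03 len=3 : 9f 49 f1
[4] 0x06->0x19 len=8 : 97 aa 06 c2 8b 05 9f 49
[5] 0x0b->0x06 len=2 : 05 9f
query mem[0x24]=0xfb, mem[0x0a]=0x8b, mem[0x1b]=0x06, mem[0x1d]=0x8b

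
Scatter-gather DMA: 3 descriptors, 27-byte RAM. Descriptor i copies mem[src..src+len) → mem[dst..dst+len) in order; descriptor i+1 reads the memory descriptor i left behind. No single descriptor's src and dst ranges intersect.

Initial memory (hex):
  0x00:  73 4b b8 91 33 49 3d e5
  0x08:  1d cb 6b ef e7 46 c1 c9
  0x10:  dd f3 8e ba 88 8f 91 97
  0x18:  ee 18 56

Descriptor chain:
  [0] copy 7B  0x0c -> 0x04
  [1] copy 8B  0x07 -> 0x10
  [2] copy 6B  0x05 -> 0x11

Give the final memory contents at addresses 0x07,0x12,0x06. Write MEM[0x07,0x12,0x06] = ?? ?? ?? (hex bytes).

MEM[0x07,0x12,0x06] = c9 c1 c1

  after D0: wrote 7B at 0x04 = e746c1c9ddf38e
  after D1: wrote 8B at 0x10 = c9ddf38eefe746c1
  after D2: wrote 6B at 0x11 = 46c1c9ddf38e
query mem[0x07]=0xc9, mem[0x12]=0xc1, mem[0x06]=0xc1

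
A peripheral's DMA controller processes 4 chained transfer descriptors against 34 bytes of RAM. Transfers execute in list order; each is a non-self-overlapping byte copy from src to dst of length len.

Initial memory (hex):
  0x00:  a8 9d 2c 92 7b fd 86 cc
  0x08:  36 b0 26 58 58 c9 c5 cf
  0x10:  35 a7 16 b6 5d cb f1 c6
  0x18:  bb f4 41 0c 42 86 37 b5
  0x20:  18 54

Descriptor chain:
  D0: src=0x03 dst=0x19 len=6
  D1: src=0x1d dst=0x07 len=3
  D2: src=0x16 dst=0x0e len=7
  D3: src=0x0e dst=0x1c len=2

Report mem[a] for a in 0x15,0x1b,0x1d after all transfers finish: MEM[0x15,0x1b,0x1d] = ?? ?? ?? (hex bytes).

  after D0: wrote 6B at 0x19 = 927bfd86cc36
  after D1: wrote 3B at 0x07 = cc36b5
  after D2: wrote 7B at 0x0e = f1c6bb927bfd86
  after D3: wrote 2B at 0x1c = f1c6
query mem[0x15]=0xcb, mem[0x1b]=0xfd, mem[0x1d]=0xc6

MEM[0x15,0x1b,0x1d] = cb fd c6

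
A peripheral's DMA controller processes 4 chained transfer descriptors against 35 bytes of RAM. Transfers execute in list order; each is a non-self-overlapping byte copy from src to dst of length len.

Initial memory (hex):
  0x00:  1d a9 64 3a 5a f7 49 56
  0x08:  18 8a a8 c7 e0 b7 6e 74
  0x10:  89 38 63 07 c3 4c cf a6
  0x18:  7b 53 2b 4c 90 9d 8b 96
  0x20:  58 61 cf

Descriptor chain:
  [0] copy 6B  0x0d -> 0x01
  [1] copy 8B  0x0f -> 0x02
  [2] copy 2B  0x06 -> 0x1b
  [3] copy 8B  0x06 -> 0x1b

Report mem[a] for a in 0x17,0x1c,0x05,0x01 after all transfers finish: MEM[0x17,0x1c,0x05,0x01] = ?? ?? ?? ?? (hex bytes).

  after D0: wrote 6B at 0x01 = b76e74893863
  after D1: wrote 8B at 0x02 = 7489386307c34ccf
  after D2: wrote 2B at 0x1b = 07c3
  after D3: wrote 8B at 0x1b = 07c34ccfa8c7e0b7
query mem[0x17]=0xa6, mem[0x1c]=0xc3, mem[0x05]=0x63, mem[0x01]=0xb7

MEM[0x17,0x1c,0x05,0x01] = a6 c3 63 b7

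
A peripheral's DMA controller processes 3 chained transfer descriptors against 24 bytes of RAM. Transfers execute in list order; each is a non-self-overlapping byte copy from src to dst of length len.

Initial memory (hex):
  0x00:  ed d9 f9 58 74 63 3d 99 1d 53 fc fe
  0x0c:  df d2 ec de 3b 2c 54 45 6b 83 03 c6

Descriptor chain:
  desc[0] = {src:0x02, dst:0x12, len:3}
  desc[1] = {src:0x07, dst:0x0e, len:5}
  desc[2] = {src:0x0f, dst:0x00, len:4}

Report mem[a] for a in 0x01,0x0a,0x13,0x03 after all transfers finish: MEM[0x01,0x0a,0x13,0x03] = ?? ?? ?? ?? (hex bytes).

D0: mem[0x12..0x14] <- [f9 58 74]
D1: mem[0x0e..0x12] <- [99 1d 53 fc fe]
D2: mem[0x00..0x03] <- [1d 53 fc fe]
query mem[0x01]=0x53, mem[0x0a]=0xfc, mem[0x13]=0x58, mem[0x03]=0xfe

MEM[0x01,0x0a,0x13,0x03] = 53 fc 58 fe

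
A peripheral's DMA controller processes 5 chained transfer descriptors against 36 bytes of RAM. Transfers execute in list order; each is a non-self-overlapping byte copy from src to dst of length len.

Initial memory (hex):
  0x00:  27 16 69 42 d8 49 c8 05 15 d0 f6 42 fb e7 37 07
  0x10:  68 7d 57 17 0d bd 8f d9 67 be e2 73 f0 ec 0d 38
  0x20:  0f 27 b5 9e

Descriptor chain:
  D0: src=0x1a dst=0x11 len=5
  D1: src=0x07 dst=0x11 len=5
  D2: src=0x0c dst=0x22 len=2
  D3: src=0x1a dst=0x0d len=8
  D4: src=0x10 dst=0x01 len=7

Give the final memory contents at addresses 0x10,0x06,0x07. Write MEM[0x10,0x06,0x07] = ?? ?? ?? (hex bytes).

MEM[0x10,0x06,0x07] = ec 42 8f

D0: mem[0x11..0x15] <- [e2 73 f0 ec 0d]
D1: mem[0x11..0x15] <- [05 15 d0 f6 42]
D2: mem[0x22..0x23] <- [fb e7]
D3: mem[0x0d..0x14] <- [e2 73 f0 ec 0d 38 0f 27]
D4: mem[0x01..0x07] <- [ec 0d 38 0f 27 42 8f]
query mem[0x10]=0xec, mem[0x06]=0x42, mem[0x07]=0x8f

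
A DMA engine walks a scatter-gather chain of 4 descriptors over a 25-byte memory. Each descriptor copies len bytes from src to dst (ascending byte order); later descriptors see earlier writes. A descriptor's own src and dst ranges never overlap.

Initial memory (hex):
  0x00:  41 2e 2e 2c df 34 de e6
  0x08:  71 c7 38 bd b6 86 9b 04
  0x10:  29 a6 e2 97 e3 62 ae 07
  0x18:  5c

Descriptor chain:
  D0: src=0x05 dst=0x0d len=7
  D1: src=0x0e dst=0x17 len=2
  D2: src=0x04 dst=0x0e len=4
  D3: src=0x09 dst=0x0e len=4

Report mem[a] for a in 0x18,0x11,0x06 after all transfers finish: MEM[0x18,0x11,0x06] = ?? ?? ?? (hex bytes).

MEM[0x18,0x11,0x06] = e6 b6 de

[0] 0x05->0x0d len=7 : 34 de e6 71 c7 38 bd
[1] 0x0e->0x17 len=2 : de e6
[2] 0x04->0x0e len=4 : df 34 de e6
[3] 0x09->0x0e len=4 : c7 38 bd b6
query mem[0x18]=0xe6, mem[0x11]=0xb6, mem[0x06]=0xde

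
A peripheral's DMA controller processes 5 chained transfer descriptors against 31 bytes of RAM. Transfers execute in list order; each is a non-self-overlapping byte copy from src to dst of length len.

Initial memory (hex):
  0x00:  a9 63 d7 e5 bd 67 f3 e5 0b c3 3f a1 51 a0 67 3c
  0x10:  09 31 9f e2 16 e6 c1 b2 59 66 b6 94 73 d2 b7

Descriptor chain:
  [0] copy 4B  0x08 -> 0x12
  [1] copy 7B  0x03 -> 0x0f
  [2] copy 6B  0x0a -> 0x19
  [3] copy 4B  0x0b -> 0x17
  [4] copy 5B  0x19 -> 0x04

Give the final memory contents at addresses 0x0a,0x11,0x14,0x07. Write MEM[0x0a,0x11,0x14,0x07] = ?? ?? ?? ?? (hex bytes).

MEM[0x0a,0x11,0x14,0x07] = 3f 67 0b a0

  after D0: wrote 4B at 0x12 = 0bc33fa1
  after D1: wrote 7B at 0x0f = e5bd67f3e50bc3
  after D2: wrote 6B at 0x19 = 3fa151a067e5
  after D3: wrote 4B at 0x17 = a151a067
  after D4: wrote 5B at 0x04 = a06751a067
query mem[0x0a]=0x3f, mem[0x11]=0x67, mem[0x14]=0x0b, mem[0x07]=0xa0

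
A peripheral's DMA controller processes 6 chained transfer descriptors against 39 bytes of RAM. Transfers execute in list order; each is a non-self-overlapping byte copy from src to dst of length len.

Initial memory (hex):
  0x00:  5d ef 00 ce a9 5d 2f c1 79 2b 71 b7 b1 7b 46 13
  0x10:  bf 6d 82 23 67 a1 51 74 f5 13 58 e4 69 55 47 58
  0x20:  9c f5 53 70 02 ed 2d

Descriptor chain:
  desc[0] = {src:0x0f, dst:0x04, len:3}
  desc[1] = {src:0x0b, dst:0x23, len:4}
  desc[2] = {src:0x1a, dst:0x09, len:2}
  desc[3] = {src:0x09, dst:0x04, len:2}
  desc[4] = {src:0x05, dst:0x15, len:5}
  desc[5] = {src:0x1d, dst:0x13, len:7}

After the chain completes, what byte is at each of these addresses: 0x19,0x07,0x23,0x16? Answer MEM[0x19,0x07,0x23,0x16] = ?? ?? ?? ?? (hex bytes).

MEM[0x19,0x07,0x23,0x16] = b7 c1 b7 9c

  after D0: wrote 3B at 0x04 = 13bf6d
  after D1: wrote 4B at 0x23 = b7b17b46
  after D2: wrote 2B at 0x09 = 58e4
  after D3: wrote 2B at 0x04 = 58e4
  after D4: wrote 5B at 0x15 = e46dc17958
  after D5: wrote 7B at 0x13 = 5547589cf553b7
query mem[0x19]=0xb7, mem[0x07]=0xc1, mem[0x23]=0xb7, mem[0x16]=0x9c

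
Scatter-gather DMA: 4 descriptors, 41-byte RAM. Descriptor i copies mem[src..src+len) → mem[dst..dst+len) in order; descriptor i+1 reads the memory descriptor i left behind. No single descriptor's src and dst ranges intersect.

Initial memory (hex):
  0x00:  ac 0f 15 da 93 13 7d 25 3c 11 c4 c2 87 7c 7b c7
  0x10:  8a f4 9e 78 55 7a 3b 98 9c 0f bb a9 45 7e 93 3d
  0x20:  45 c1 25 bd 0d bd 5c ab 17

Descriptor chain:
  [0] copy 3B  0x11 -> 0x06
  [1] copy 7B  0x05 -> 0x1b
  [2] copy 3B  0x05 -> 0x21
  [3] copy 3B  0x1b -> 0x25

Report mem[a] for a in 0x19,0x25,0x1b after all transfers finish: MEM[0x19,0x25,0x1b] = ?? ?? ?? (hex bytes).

MEM[0x19,0x25,0x1b] = 0f 13 13

  after D0: wrote 3B at 0x06 = f49e78
  after D1: wrote 7B at 0x1b = 13f49e7811c4c2
  after D2: wrote 3B at 0x21 = 13f49e
  after D3: wrote 3B at 0x25 = 13f49e
query mem[0x19]=0x0f, mem[0x25]=0x13, mem[0x1b]=0x13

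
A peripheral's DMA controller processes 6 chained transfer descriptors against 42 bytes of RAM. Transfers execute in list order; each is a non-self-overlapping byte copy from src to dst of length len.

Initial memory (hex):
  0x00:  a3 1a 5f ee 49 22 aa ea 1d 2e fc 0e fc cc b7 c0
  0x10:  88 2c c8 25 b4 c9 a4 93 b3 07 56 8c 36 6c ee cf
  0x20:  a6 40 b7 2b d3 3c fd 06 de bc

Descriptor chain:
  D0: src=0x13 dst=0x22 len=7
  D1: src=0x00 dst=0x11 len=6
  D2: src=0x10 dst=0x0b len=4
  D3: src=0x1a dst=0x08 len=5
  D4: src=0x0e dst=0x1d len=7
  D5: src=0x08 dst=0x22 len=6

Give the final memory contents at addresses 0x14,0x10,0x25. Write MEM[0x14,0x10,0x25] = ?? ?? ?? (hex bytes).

MEM[0x14,0x10,0x25] = ee 88 6c

#0 dst[0x22+7] := {0x25,0xb4,0xc9,0xa4,0x93,0xb3,0x07}
#1 dst[0x11+6] := {0xa3,0x1a,0x5f,0xee,0x49,0x22}
#2 dst[0x0b+4] := {0x88,0xa3,0x1a,0x5f}
#3 dst[0x08+5] := {0x56,0x8c,0x36,0x6c,0xee}
#4 dst[0x1d+7] := {0x5f,0xc0,0x88,0xa3,0x1a,0x5f,0xee}
#5 dst[0x22+6] := {0x56,0x8c,0x36,0x6c,0xee,0x1a}
query mem[0x14]=0xee, mem[0x10]=0x88, mem[0x25]=0x6c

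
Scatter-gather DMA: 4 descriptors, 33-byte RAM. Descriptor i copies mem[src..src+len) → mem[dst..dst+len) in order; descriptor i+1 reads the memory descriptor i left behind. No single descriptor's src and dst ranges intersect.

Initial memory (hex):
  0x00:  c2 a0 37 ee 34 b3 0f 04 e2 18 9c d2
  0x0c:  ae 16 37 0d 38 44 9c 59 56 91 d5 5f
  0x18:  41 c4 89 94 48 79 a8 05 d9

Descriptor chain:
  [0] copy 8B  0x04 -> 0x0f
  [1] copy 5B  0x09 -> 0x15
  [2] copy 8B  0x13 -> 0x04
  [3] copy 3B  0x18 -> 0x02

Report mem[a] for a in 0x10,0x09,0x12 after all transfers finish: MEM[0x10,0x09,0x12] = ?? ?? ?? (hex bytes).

MEM[0x10,0x09,0x12] = b3 ae 04

[0] 0x04->0x0f len=8 : 34 b3 0f 04 e2 18 9c d2
[1] 0x09->0x15 len=5 : 18 9c d2 ae 16
[2] 0x13->0x04 len=8 : e2 18 18 9c d2 ae 16 89
[3] 0x18->0x02 len=3 : ae 16 89
query mem[0x10]=0xb3, mem[0x09]=0xae, mem[0x12]=0x04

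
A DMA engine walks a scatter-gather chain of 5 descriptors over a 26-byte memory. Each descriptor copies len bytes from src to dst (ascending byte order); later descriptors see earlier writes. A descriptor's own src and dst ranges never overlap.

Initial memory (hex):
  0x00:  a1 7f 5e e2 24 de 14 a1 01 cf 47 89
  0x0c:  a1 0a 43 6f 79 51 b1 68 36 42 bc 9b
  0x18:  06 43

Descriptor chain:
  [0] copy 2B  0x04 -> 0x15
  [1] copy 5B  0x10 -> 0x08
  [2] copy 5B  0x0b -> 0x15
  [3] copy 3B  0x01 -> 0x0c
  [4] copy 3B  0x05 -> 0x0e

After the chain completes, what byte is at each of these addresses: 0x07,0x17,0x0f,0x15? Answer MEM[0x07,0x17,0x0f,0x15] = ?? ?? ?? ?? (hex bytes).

MEM[0x07,0x17,0x0f,0x15] = a1 0a 14 68

[0] 0x04->0x15 len=2 : 24 de
[1] 0x10->0x08 len=5 : 79 51 b1 68 36
[2] 0x0b->0x15 len=5 : 68 36 0a 43 6f
[3] 0x01->0x0c len=3 : 7f 5e e2
[4] 0x05->0x0e len=3 : de 14 a1
query mem[0x07]=0xa1, mem[0x17]=0x0a, mem[0x0f]=0x14, mem[0x15]=0x68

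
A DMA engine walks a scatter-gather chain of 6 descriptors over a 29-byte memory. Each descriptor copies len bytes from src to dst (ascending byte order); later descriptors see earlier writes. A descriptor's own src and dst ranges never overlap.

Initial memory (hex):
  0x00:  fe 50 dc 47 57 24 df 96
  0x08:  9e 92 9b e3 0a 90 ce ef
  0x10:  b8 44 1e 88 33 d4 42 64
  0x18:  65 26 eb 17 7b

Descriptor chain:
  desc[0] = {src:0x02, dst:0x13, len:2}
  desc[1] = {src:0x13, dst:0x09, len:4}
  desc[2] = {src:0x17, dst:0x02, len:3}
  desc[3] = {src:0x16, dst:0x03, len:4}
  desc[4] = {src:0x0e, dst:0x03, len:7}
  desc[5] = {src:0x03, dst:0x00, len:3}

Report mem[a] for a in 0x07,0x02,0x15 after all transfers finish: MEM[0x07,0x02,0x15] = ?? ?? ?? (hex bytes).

MEM[0x07,0x02,0x15] = 1e b8 d4

  after D0: wrote 2B at 0x13 = dc47
  after D1: wrote 4B at 0x09 = dc47d442
  after D2: wrote 3B at 0x02 = 646526
  after D3: wrote 4B at 0x03 = 42646526
  after D4: wrote 7B at 0x03 = ceefb8441edc47
  after D5: wrote 3B at 0x00 = ceefb8
query mem[0x07]=0x1e, mem[0x02]=0xb8, mem[0x15]=0xd4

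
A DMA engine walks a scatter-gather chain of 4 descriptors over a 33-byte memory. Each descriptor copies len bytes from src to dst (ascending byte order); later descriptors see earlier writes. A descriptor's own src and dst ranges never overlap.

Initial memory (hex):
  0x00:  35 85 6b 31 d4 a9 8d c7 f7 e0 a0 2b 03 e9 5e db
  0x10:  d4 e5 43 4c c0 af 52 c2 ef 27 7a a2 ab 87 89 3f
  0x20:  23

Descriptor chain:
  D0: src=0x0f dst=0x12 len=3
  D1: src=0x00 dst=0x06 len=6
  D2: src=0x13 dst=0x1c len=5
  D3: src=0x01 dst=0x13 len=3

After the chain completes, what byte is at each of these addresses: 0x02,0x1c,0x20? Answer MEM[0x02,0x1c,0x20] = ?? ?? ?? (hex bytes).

MEM[0x02,0x1c,0x20] = 6b d4 c2

  after D0: wrote 3B at 0x12 = dbd4e5
  after D1: wrote 6B at 0x06 = 35856b31d4a9
  after D2: wrote 5B at 0x1c = d4e5af52c2
  after D3: wrote 3B at 0x13 = 856b31
query mem[0x02]=0x6b, mem[0x1c]=0xd4, mem[0x20]=0xc2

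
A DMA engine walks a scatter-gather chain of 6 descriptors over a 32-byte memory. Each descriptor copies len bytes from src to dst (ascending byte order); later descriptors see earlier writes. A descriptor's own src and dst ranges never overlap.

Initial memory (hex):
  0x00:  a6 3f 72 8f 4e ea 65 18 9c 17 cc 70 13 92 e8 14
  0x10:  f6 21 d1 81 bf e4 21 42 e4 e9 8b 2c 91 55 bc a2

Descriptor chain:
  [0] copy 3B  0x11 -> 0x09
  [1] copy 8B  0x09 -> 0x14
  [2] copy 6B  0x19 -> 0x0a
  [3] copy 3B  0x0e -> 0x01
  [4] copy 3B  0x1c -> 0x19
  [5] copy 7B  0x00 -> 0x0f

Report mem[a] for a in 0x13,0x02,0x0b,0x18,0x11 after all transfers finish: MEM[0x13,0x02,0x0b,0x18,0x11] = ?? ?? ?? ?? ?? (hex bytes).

MEM[0x13,0x02,0x0b,0x18,0x11] = 4e bc 14 92 bc

D0: mem[0x09..0x0b] <- [21 d1 81]
D1: mem[0x14..0x1b] <- [21 d1 81 13 92 e8 14 f6]
D2: mem[0x0a..0x0f] <- [e8 14 f6 91 55 bc]
D3: mem[0x01..0x03] <- [55 bc f6]
D4: mem[0x19..0x1b] <- [91 55 bc]
D5: mem[0x0f..0x15] <- [a6 55 bc f6 4e ea 65]
query mem[0x13]=0x4e, mem[0x02]=0xbc, mem[0x0b]=0x14, mem[0x18]=0x92, mem[0x11]=0xbc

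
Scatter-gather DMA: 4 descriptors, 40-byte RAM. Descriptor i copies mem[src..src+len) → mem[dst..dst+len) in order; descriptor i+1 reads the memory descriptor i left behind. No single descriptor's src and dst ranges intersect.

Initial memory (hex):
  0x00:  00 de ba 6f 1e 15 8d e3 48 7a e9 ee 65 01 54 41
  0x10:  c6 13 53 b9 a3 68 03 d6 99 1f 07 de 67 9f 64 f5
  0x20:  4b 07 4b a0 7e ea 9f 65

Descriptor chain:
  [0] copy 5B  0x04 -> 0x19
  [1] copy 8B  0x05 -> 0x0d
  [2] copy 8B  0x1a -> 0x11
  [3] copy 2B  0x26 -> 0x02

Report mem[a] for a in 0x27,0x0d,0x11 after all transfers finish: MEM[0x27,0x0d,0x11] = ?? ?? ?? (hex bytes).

[0] 0x04->0x19 len=5 : 1e 15 8d e3 48
[1] 0x05->0x0d len=8 : 15 8d e3 48 7a e9 ee 65
[2] 0x1a->0x11 len=8 : 15 8d e3 48 64 f5 4b 07
[3] 0x26->0x02 len=2 : 9f 65
query mem[0x27]=0x65, mem[0x0d]=0x15, mem[0x11]=0x15

MEM[0x27,0x0d,0x11] = 65 15 15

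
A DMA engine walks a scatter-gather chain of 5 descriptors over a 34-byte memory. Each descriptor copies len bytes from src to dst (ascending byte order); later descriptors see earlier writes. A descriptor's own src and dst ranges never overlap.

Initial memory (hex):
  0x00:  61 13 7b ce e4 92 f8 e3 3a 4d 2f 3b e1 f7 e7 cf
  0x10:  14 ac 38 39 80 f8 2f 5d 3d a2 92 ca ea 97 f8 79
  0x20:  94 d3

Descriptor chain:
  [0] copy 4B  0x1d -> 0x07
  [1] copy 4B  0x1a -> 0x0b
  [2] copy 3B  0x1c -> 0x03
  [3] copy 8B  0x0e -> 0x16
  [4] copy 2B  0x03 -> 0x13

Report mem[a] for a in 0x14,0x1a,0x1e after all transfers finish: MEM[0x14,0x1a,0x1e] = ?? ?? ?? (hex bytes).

MEM[0x14,0x1a,0x1e] = 97 38 f8

[0] 0x1d->0x07 len=4 : 97 f8 79 94
[1] 0x1a->0x0b len=4 : 92 ca ea 97
[2] 0x1c->0x03 len=3 : ea 97 f8
[3] 0x0e->0x16 len=8 : 97 cf 14 ac 38 39 80 f8
[4] 0x03->0x13 len=2 : ea 97
query mem[0x14]=0x97, mem[0x1a]=0x38, mem[0x1e]=0xf8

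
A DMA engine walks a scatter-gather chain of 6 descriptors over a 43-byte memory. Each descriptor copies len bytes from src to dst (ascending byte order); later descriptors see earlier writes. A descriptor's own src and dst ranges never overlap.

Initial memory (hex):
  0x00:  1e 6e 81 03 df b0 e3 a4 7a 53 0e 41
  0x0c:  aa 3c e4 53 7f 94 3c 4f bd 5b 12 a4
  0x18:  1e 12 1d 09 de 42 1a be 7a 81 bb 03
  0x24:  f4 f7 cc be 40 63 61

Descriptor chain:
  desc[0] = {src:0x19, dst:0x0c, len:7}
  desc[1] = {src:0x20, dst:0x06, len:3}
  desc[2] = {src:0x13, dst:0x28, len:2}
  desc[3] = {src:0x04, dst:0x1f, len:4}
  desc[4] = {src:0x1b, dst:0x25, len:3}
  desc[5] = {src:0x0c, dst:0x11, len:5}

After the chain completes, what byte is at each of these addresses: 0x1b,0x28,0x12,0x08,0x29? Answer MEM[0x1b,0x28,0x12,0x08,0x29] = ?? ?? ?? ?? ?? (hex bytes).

D0: mem[0x0c..0x12] <- [12 1d 09 de 42 1a be]
D1: mem[0x06..0x08] <- [7a 81 bb]
D2: mem[0x28..0x29] <- [4f bd]
D3: mem[0x1f..0x22] <- [df b0 7a 81]
D4: mem[0x25..0x27] <- [09 de 42]
D5: mem[0x11..0x15] <- [12 1d 09 de 42]
query mem[0x1b]=0x09, mem[0x28]=0x4f, mem[0x12]=0x1d, mem[0x08]=0xbb, mem[0x29]=0xbd

MEM[0x1b,0x28,0x12,0x08,0x29] = 09 4f 1d bb bd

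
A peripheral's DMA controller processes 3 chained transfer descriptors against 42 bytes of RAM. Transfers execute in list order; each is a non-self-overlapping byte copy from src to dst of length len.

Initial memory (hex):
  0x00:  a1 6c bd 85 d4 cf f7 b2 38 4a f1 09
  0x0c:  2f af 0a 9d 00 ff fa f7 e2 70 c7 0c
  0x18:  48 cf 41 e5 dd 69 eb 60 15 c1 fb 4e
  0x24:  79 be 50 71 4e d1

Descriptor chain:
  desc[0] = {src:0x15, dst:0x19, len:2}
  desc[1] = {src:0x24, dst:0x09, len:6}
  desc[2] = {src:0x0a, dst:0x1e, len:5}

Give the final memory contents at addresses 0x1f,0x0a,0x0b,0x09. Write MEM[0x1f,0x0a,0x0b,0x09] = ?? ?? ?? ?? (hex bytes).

  after D0: wrote 2B at 0x19 = 70c7
  after D1: wrote 6B at 0x09 = 79be50714ed1
  after D2: wrote 5B at 0x1e = be50714ed1
query mem[0x1f]=0x50, mem[0x0a]=0xbe, mem[0x0b]=0x50, mem[0x09]=0x79

MEM[0x1f,0x0a,0x0b,0x09] = 50 be 50 79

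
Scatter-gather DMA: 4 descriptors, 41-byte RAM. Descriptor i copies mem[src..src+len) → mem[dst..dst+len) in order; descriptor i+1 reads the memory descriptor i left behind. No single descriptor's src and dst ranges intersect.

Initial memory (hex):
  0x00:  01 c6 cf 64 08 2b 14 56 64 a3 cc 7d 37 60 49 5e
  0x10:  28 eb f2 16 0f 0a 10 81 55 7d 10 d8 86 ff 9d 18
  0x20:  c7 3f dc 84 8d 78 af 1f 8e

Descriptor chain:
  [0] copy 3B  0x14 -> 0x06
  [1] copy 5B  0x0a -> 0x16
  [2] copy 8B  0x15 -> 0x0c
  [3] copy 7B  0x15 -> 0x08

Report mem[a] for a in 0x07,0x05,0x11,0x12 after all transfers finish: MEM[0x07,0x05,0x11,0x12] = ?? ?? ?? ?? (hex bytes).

[0] 0x14->0x06 len=3 : 0f 0a 10
[1] 0x0a->0x16 len=5 : cc 7d 37 60 49
[2] 0x15->0x0c len=8 : 0a cc 7d 37 60 49 d8 86
[3] 0x15->0x08 len=7 : 0a cc 7d 37 60 49 d8
query mem[0x07]=0x0a, mem[0x05]=0x2b, mem[0x11]=0x49, mem[0x12]=0xd8

MEM[0x07,0x05,0x11,0x12] = 0a 2b 49 d8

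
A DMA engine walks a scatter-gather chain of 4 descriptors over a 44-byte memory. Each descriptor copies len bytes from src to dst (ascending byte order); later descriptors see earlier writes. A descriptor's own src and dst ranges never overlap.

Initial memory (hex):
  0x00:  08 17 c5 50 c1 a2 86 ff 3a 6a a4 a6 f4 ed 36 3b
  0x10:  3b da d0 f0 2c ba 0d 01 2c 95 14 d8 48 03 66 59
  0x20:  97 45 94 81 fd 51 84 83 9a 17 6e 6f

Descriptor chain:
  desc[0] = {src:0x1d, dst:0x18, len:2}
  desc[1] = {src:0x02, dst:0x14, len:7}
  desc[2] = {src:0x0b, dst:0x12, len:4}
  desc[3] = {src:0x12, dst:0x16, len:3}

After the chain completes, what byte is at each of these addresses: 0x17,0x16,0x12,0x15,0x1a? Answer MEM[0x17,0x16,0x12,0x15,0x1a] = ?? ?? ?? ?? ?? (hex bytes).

MEM[0x17,0x16,0x12,0x15,0x1a] = f4 a6 a6 36 3a

#0 dst[0x18+2] := {0x03,0x66}
#1 dst[0x14+7] := {0xc5,0x50,0xc1,0xa2,0x86,0xff,0x3a}
#2 dst[0x12+4] := {0xa6,0xf4,0xed,0x36}
#3 dst[0x16+3] := {0xa6,0xf4,0xed}
query mem[0x17]=0xf4, mem[0x16]=0xa6, mem[0x12]=0xa6, mem[0x15]=0x36, mem[0x1a]=0x3a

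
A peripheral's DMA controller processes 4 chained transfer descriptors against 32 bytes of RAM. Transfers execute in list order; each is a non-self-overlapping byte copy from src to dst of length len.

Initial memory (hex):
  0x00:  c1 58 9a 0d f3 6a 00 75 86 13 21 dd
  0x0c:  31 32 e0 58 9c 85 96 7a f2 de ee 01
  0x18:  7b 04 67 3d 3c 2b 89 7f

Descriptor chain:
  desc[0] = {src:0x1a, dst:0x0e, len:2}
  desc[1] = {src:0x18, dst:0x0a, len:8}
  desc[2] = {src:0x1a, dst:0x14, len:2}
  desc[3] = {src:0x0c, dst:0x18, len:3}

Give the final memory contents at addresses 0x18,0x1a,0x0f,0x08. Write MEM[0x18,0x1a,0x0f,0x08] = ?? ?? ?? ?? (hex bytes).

#0 dst[0x0e+2] := {0x67,0x3d}
#1 dst[0x0a+8] := {0x7b,0x04,0x67,0x3d,0x3c,0x2b,0x89,0x7f}
#2 dst[0x14+2] := {0x67,0x3d}
#3 dst[0x18+3] := {0x67,0x3d,0x3c}
query mem[0x18]=0x67, mem[0x1a]=0x3c, mem[0x0f]=0x2b, mem[0x08]=0x86

MEM[0x18,0x1a,0x0f,0x08] = 67 3c 2b 86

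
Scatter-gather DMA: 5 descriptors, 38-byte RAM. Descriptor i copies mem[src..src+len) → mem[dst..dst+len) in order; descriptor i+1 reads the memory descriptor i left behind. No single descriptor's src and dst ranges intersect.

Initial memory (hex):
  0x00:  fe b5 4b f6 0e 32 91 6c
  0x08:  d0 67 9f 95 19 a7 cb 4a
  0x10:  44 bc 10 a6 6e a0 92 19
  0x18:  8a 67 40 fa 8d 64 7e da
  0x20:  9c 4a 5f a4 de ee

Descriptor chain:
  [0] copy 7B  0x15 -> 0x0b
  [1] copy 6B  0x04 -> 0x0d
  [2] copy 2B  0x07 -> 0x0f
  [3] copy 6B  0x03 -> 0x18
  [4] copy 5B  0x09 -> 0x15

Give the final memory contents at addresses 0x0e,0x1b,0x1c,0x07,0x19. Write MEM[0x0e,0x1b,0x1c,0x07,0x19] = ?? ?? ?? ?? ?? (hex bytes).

MEM[0x0e,0x1b,0x1c,0x07,0x19] = 32 91 6c 6c 0e

  after D0: wrote 7B at 0x0b = a092198a6740fa
  after D1: wrote 6B at 0x0d = 0e32916cd067
  after D2: wrote 2B at 0x0f = 6cd0
  after D3: wrote 6B at 0x18 = f60e32916cd0
  after D4: wrote 5B at 0x15 = 679fa0920e
query mem[0x0e]=0x32, mem[0x1b]=0x91, mem[0x1c]=0x6c, mem[0x07]=0x6c, mem[0x19]=0x0e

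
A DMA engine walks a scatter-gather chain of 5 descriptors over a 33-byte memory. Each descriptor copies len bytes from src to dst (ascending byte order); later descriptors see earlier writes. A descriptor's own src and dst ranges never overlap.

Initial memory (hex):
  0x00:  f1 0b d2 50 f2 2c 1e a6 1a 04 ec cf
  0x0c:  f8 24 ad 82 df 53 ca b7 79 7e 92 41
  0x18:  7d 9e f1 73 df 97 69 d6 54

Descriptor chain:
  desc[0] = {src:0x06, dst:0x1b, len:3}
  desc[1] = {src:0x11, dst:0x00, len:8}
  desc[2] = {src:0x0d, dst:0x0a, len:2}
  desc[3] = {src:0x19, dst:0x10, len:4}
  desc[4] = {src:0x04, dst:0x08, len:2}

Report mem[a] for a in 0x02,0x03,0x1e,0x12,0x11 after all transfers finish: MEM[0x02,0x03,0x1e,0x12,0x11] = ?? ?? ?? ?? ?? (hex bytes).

#0 dst[0x1b+3] := {0x1e,0xa6,0x1a}
#1 dst[0x00+8] := {0x53,0xca,0xb7,0x79,0x7e,0x92,0x41,0x7d}
#2 dst[0x0a+2] := {0x24,0xad}
#3 dst[0x10+4] := {0x9e,0xf1,0x1e,0xa6}
#4 dst[0x08+2] := {0x7e,0x92}
query mem[0x02]=0xb7, mem[0x03]=0x79, mem[0x1e]=0x69, mem[0x12]=0x1e, mem[0x11]=0xf1

MEM[0x02,0x03,0x1e,0x12,0x11] = b7 79 69 1e f1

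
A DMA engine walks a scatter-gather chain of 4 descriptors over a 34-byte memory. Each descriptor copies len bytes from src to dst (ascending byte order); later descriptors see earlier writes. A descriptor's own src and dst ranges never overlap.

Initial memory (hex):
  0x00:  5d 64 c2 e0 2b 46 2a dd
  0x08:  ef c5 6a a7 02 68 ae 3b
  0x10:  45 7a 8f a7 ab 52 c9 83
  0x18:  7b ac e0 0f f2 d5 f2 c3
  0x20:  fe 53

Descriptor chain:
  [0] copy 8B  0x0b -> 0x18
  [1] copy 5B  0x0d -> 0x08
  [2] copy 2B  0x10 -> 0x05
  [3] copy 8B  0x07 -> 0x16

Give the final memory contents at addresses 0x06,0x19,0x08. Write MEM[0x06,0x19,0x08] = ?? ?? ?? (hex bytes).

MEM[0x06,0x19,0x08] = 7a 3b 68

[0] 0x0b->0x18 len=8 : a7 02 68 ae 3b 45 7a 8f
[1] 0x0d->0x08 len=5 : 68 ae 3b 45 7a
[2] 0x10->0x05 len=2 : 45 7a
[3] 0x07->0x16 len=8 : dd 68 ae 3b 45 7a 68 ae
query mem[0x06]=0x7a, mem[0x19]=0x3b, mem[0x08]=0x68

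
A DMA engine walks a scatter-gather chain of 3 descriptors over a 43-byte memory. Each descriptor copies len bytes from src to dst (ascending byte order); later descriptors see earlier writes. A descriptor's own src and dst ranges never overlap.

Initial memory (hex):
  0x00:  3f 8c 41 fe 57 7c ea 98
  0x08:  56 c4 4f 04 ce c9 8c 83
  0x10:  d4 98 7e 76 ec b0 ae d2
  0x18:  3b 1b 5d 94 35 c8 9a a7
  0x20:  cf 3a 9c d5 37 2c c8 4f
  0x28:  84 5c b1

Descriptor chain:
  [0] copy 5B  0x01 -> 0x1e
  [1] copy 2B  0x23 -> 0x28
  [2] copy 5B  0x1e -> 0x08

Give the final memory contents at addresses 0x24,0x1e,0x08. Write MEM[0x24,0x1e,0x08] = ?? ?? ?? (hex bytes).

  after D0: wrote 5B at 0x1e = 8c41fe577c
  after D1: wrote 2B at 0x28 = d537
  after D2: wrote 5B at 0x08 = 8c41fe577c
query mem[0x24]=0x37, mem[0x1e]=0x8c, mem[0x08]=0x8c

MEM[0x24,0x1e,0x08] = 37 8c 8c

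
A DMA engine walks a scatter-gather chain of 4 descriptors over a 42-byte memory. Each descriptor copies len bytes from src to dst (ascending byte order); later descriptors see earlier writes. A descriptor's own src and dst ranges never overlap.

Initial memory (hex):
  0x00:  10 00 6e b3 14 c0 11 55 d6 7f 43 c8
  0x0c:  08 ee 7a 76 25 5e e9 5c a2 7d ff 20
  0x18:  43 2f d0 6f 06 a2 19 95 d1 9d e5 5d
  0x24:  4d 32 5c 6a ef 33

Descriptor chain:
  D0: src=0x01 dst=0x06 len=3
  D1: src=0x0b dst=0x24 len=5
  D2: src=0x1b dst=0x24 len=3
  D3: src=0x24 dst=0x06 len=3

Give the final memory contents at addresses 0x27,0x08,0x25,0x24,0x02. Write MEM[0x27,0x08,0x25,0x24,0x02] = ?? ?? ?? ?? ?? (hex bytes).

MEM[0x27,0x08,0x25,0x24,0x02] = 7a a2 06 6f 6e

#0 dst[0x06+3] := {0x00,0x6e,0xb3}
#1 dst[0x24+5] := {0xc8,0x08,0xee,0x7a,0x76}
#2 dst[0x24+3] := {0x6f,0x06,0xa2}
#3 dst[0x06+3] := {0x6f,0x06,0xa2}
query mem[0x27]=0x7a, mem[0x08]=0xa2, mem[0x25]=0x06, mem[0x24]=0x6f, mem[0x02]=0x6e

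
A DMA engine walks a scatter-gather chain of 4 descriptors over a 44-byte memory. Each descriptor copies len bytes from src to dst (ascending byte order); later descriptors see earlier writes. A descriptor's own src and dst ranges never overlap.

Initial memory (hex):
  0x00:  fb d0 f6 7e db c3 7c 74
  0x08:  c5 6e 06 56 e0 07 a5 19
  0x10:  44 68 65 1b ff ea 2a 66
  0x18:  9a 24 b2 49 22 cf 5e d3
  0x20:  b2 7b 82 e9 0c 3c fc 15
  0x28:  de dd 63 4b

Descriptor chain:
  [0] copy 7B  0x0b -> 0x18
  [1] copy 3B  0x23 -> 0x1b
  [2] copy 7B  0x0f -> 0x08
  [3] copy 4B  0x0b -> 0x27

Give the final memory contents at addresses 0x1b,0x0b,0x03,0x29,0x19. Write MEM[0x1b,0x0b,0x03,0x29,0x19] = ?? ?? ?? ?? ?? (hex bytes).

MEM[0x1b,0x0b,0x03,0x29,0x19] = e9 65 7e ff e0

  after D0: wrote 7B at 0x18 = 56e007a5194468
  after D1: wrote 3B at 0x1b = e90c3c
  after D2: wrote 7B at 0x08 = 194468651bffea
  after D3: wrote 4B at 0x27 = 651bffea
query mem[0x1b]=0xe9, mem[0x0b]=0x65, mem[0x03]=0x7e, mem[0x29]=0xff, mem[0x19]=0xe0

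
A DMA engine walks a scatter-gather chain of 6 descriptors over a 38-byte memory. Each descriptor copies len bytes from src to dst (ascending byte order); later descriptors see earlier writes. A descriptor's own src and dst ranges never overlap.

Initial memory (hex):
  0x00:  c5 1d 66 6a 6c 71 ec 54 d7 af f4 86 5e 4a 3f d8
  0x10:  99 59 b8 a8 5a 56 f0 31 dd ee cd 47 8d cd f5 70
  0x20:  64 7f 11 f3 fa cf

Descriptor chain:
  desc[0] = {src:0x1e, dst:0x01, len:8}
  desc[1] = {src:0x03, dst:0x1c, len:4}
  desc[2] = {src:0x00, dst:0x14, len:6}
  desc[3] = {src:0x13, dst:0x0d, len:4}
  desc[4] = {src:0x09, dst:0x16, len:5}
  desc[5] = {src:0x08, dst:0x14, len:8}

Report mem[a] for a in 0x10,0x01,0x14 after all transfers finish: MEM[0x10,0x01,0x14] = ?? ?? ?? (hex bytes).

#0 dst[0x01+8] := {0xf5,0x70,0x64,0x7f,0x11,0xf3,0xfa,0xcf}
#1 dst[0x1c+4] := {0x64,0x7f,0x11,0xf3}
#2 dst[0x14+6] := {0xc5,0xf5,0x70,0x64,0x7f,0x11}
#3 dst[0x0d+4] := {0xa8,0xc5,0xf5,0x70}
#4 dst[0x16+5] := {0xaf,0xf4,0x86,0x5e,0xa8}
#5 dst[0x14+8] := {0xcf,0xaf,0xf4,0x86,0x5e,0xa8,0xc5,0xf5}
query mem[0x10]=0x70, mem[0x01]=0xf5, mem[0x14]=0xcf

MEM[0x10,0x01,0x14] = 70 f5 cf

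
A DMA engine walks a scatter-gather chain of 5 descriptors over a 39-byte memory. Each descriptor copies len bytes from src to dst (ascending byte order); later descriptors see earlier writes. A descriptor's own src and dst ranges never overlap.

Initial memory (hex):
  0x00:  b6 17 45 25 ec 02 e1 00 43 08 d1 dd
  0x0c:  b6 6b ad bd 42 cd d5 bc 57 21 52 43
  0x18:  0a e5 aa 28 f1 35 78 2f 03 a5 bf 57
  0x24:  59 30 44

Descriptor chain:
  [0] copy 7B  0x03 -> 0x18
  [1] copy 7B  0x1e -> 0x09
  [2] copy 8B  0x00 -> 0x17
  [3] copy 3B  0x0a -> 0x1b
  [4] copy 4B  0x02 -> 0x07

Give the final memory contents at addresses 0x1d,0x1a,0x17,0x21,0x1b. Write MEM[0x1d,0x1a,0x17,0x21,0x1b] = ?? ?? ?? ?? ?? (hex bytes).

  after D0: wrote 7B at 0x18 = 25ec02e1004308
  after D1: wrote 7B at 0x09 = 082f03a5bf5759
  after D2: wrote 8B at 0x17 = b6174525ec02e100
  after D3: wrote 3B at 0x1b = 2f03a5
  after D4: wrote 4B at 0x07 = 4525ec02
query mem[0x1d]=0xa5, mem[0x1a]=0x25, mem[0x17]=0xb6, mem[0x21]=0xa5, mem[0x1b]=0x2f

MEM[0x1d,0x1a,0x17,0x21,0x1b] = a5 25 b6 a5 2f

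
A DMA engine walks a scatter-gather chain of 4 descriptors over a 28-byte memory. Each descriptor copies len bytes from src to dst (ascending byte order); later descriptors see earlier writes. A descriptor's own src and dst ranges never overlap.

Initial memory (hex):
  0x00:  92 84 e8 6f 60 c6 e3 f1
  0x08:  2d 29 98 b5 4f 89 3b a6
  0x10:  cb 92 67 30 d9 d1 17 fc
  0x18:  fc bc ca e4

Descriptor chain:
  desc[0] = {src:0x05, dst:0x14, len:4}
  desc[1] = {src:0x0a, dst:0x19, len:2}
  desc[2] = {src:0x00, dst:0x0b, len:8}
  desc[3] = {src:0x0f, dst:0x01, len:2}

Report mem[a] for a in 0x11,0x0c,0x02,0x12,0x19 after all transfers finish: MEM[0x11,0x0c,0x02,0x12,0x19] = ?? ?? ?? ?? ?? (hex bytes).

[0] 0x05->0x14 len=4 : c6 e3 f1 2d
[1] 0x0a->0x19 len=2 : 98 b5
[2] 0x00->0x0b len=8 : 92 84 e8 6f 60 c6 e3 f1
[3] 0x0f->0x01 len=2 : 60 c6
query mem[0x11]=0xe3, mem[0x0c]=0x84, mem[0x02]=0xc6, mem[0x12]=0xf1, mem[0x19]=0x98

MEM[0x11,0x0c,0x02,0x12,0x19] = e3 84 c6 f1 98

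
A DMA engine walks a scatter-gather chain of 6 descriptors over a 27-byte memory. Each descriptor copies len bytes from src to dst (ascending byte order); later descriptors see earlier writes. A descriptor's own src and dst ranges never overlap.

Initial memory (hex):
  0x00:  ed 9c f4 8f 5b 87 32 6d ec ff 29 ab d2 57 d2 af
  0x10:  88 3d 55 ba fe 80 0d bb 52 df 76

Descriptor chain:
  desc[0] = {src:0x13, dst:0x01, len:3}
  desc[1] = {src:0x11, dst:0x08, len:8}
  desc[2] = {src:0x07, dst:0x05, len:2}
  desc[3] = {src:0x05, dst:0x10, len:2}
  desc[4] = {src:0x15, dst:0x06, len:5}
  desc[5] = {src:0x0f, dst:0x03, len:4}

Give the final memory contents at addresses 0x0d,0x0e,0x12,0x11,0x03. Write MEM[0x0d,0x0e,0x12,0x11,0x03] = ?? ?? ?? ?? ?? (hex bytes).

MEM[0x0d,0x0e,0x12,0x11,0x03] = 0d bb 55 3d 52

  after D0: wrote 3B at 0x01 = bafe80
  after D1: wrote 8B at 0x08 = 3d55bafe800dbb52
  after D2: wrote 2B at 0x05 = 6d3d
  after D3: wrote 2B at 0x10 = 6d3d
  after D4: wrote 5B at 0x06 = 800dbb52df
  after D5: wrote 4B at 0x03 = 526d3d55
query mem[0x0d]=0x0d, mem[0x0e]=0xbb, mem[0x12]=0x55, mem[0x11]=0x3d, mem[0x03]=0x52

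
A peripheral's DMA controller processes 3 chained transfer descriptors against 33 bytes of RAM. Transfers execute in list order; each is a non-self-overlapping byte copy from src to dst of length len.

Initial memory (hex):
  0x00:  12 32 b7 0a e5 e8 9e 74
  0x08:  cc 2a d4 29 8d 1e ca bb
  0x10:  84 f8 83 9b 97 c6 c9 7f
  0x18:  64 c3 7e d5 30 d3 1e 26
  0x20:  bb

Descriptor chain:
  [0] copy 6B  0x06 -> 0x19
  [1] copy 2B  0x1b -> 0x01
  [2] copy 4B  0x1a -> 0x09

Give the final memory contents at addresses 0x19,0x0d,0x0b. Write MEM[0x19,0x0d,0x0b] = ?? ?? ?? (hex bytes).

  after D0: wrote 6B at 0x19 = 9e74cc2ad429
  after D1: wrote 2B at 0x01 = cc2a
  after D2: wrote 4B at 0x09 = 74cc2ad4
query mem[0x19]=0x9e, mem[0x0d]=0x1e, mem[0x0b]=0x2a

MEM[0x19,0x0d,0x0b] = 9e 1e 2a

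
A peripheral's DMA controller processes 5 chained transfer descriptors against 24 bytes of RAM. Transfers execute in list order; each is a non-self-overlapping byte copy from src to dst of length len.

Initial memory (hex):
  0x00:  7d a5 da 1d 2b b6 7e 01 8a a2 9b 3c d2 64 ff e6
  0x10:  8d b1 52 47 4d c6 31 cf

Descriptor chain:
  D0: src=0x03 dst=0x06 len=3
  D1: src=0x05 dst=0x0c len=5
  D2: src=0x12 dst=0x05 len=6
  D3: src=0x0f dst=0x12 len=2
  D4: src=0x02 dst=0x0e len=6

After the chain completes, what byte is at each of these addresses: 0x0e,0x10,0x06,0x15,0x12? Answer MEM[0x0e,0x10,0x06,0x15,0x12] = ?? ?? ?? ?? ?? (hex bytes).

MEM[0x0e,0x10,0x06,0x15,0x12] = da 2b 47 c6 47

D0: mem[0x06..0x08] <- [1d 2b b6]
D1: mem[0x0c..0x10] <- [b6 1d 2b b6 a2]
D2: mem[0x05..0x0a] <- [52 47 4d c6 31 cf]
D3: mem[0x12..0x13] <- [b6 a2]
D4: mem[0x0e..0x13] <- [da 1d 2b 52 47 4d]
query mem[0x0e]=0xda, mem[0x10]=0x2b, mem[0x06]=0x47, mem[0x15]=0xc6, mem[0x12]=0x47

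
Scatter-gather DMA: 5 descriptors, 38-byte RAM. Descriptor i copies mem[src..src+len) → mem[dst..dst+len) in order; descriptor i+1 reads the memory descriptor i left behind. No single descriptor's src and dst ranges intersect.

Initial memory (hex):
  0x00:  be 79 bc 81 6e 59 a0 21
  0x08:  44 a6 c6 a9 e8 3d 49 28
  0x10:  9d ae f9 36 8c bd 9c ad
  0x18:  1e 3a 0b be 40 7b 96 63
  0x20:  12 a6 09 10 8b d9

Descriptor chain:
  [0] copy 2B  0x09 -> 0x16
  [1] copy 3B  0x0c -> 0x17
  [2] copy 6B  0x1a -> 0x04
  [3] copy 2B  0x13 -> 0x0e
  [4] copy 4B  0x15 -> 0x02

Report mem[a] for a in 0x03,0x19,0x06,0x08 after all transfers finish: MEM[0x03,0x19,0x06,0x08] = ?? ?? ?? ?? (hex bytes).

MEM[0x03,0x19,0x06,0x08] = a6 49 40 96

  after D0: wrote 2B at 0x16 = a6c6
  after D1: wrote 3B at 0x17 = e83d49
  after D2: wrote 6B at 0x04 = 0bbe407b9663
  after D3: wrote 2B at 0x0e = 368c
  after D4: wrote 4B at 0x02 = bda6e83d
query mem[0x03]=0xa6, mem[0x19]=0x49, mem[0x06]=0x40, mem[0x08]=0x96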